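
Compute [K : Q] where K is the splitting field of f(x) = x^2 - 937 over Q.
[K : Q] = 2

f(x) = x^2 - 937 factors as (x - √937)(x + √937). The splitting field is K = Q(√937). Since 937 is squarefree and > 1, it is not a perfect square, so x^2 - 937 is irreducible over Q and [Q(√937) : Q] = 2. Hence [K : Q] = 2.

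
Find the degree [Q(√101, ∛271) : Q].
[Q(√101, ∛271) : Q] = 6

Let L = Q(√101, ∛271). Since Q(√101) ⊂ L and [Q(√101):Q] = 2, the tower law gives 2 | [L:Q]. Likewise Q(∛271) ⊂ L with [Q(∛271):Q] = 3 (because 271 is not a perfect cube), so 3 | [L:Q]. As gcd(2,3) = 1, [L:Q] is divisible by 6. Conversely L is generated over Q by √101 and ∛271, so [L:Q] ≤ 2·3 = 6. Therefore [Q(√101, ∛271) : Q] = 6.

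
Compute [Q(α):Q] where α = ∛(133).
[Q(α):Q] = 3

The minimal polynomial of α is x^3 - 133, irreducible over Q since 133 is not a perfect cube (so x^3 - 133 has no rational root). Hence [Q(α):Q] = deg(m_α) = 3.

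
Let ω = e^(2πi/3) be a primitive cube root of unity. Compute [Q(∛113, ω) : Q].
[Q(∛113, ω) : Q] = 6

[Q(∛113):Q] = 3 (min poly x^3 - 113, irreducible since 113 is not a perfect cube). [Q(ω):Q] = 2 (min poly x^2 + x + 1). Since Q(∛113) ⊂ R and ω ∉ R, we have ω ∉ Q(∛113), so x^2 + x + 1 remains irreducible over Q(∛113) and [Q(∛113, ω) : Q(∛113)] = 2. By the tower law, [Q(∛113, ω) : Q] = 3 · 2 = 6. (In fact Q(∛113, ω) is the splitting field of x^3 - 113 over Q.)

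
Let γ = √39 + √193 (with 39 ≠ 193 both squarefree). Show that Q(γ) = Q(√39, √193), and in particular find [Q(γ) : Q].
[Q(γ) : Q] = 4 (equivalently, Q(γ) = Q(√39, √193))

Obviously Q(γ) ⊆ Q(√39, √193), and [Q(√39, √193):Q] = 4 (since 39, 193 are distinct squarefree integers > 1 with 7527 not a perfect square). To show equality we compute the minimal polynomial of γ. From γ = √39 + √193: γ^2 = 39 + 2√(7527) + 193 = 232 + 2√(7527), so γ^2 - 232 = 2√(7527); squaring, (γ^2 - 232)^2 = 4·7527, i.e. γ^4 - 464γ^2 + 53824 - 30108 = 0, i.e. γ^4 - 464γ^2 + 23716 = 0. So γ is a root of x^4 - 464x^2 + 23716. This polynomial is irreducible over Q: it has no rational root (each ±√39 ± √193 is irrational), and any factorization into two quadratics over Q would force √(7527) ∈ Q (pairing opposite roots) or √39, √193 ∈ Q (other pairings), all impossible. Hence [Q(γ):Q] = 4 = [Q(√39, √193):Q], so Q(γ) = Q(√39, √193).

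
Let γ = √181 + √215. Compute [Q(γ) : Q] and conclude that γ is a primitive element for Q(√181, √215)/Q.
[Q(γ) : Q] = 4 (equivalently, Q(γ) = Q(√181, √215))

Obviously Q(γ) ⊆ Q(√181, √215), and [Q(√181, √215):Q] = 4 (since 181, 215 are distinct squarefree integers > 1 with 38915 not a perfect square). To show equality we compute the minimal polynomial of γ. From γ = √181 + √215: γ^2 = 181 + 2√(38915) + 215 = 396 + 2√(38915), so γ^2 - 396 = 2√(38915); squaring, (γ^2 - 396)^2 = 4·38915, i.e. γ^4 - 792γ^2 + 156816 - 155660 = 0, i.e. γ^4 - 792γ^2 + 1156 = 0. So γ is a root of x^4 - 792x^2 + 1156. This polynomial is irreducible over Q: it has no rational root (each ±√181 ± √215 is irrational), and any factorization into two quadratics over Q would force √(38915) ∈ Q (pairing opposite roots) or √181, √215 ∈ Q (other pairings), all impossible. Hence [Q(γ):Q] = 4 = [Q(√181, √215):Q], so Q(γ) = Q(√181, √215).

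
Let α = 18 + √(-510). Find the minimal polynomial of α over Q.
m_α(x) = x^2 - 36x + 834

From α - 18 = √(-510), squaring gives (α - 18)^2 = -510, i.e. α^2 - 36α + 324 = -510, so α^2 - 36α + 834 = 0. The discriminant of x^2 - 36x + 834 is (-36)^2 - 4·(834) = 1296 - 3336 = -2040, and 4·(-510) is not a perfect square in Q since -510 is squarefree and ≠ 1. Hence x^2 - 36x + 834 is irreducible over Q and is the minimal polynomial of α.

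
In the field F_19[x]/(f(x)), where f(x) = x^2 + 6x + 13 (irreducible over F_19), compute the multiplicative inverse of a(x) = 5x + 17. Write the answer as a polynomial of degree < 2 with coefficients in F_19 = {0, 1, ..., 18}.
a(x)^(-1) ≡ 10x + 7 (mod f(x))

Since f is irreducible over F_19, F_19[x]/(f) is a field and a(x) ≠ 0 has an inverse. Apply the extended Euclidean algorithm to f(x) and a(x) in F_19[x]: f(x) = (4x + 18)·a(x) + (11). The last nonzero remainder is the constant 11 = gcd(f, a) in F_19. Back-substituting through the division chain expresses 11 = s(x)·a(x) + t(x)·f(x) with s(x) ≡ 15x + 1 (mod f), so (15x + 1)·a(x) ≡ 11 (mod f). Multiplying by 11^(-1) ≡ 7 in F_19 gives a(x)^(-1) ≡ 7·(15x + 1) ≡ 10x + 7 (mod f). Check: (5x + 17)·(10x + 7) = 12x^2 + 15x + 5 ≡ 1 (mod x^2 + 6x + 13).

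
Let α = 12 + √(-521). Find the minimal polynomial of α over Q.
m_α(x) = x^2 - 24x + 665

From α - 12 = √(-521), squaring gives (α - 12)^2 = -521, i.e. α^2 - 24α + 144 = -521, so α^2 - 24α + 665 = 0. The discriminant of x^2 - 24x + 665 is (-24)^2 - 4·(665) = 576 - 2660 = -2084, and 4·(-521) is not a perfect square in Q since -521 is squarefree and ≠ 1. Hence x^2 - 24x + 665 is irreducible over Q and is the minimal polynomial of α.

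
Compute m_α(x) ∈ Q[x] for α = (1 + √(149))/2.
m_α(x) = x^2 - x - 37

From 2α - 1 = √(149), squaring gives (2α - 1)^2 = 149, i.e. 4α^2 - 4α + 1 = 149, so α^2 - α + (1 - 149)/4 = 0. Since 149 ≡ 1 (mod 4), (1 - 149)/4 = -37 ∈ Z. The polynomial x^2 - x - 37 has discriminant 1 - 4·(-37) = 149, which is not a perfect square in Q (d = 149 is squarefree and ≠ 1), so x^2 - x - 37 is irreducible over Q. It is the minimal polynomial of α.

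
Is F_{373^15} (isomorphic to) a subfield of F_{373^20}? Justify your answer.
No: F_{373^15} is not a subfield of F_{373^20}

F_{p^m} embeds in F_{p^n} iff m | n. Here 15 ∤ 20 (since 20 = 1·15 + 5 with remainder 5 ≠ 0), so F_{373^15} is not a subfield of F_{373^20}. Equivalently: if it were, the tower law would give 15 = [F_{373^15}:F_373] dividing [F_{373^20}:F_373] = 20, contradiction.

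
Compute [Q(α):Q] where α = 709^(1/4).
[Q(α):Q] = 4

α is a root of x^4 - 709. By Eisenstein's criterion at the prime p = 709 (which divides the constant term 709 but p^2 = 502681 does not, since 709 is squarefree), x^4 - 709 is irreducible over Q. Hence [Q(α):Q] = 4.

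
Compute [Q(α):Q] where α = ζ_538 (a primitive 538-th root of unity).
[Q(α):Q] = 268

The minimal polynomial of ζ_538 over Q is the 538-th cyclotomic polynomial Φ_538(x), which is irreducible over Q and has degree φ(538) = 268. Hence [Q(α):Q] = φ(538) = 268.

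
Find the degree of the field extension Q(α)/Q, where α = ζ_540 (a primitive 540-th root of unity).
[Q(α):Q] = 144

The minimal polynomial of ζ_540 over Q is the 540-th cyclotomic polynomial Φ_540(x), which is irreducible over Q and has degree φ(540) = 144. Hence [Q(α):Q] = φ(540) = 144.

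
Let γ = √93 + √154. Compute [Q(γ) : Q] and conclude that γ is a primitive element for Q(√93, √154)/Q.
[Q(γ) : Q] = 4 (equivalently, Q(γ) = Q(√93, √154))

Obviously Q(γ) ⊆ Q(√93, √154), and [Q(√93, √154):Q] = 4 (since 93, 154 are distinct squarefree integers > 1 with 14322 not a perfect square). To show equality we compute the minimal polynomial of γ. From γ = √93 + √154: γ^2 = 93 + 2√(14322) + 154 = 247 + 2√(14322), so γ^2 - 247 = 2√(14322); squaring, (γ^2 - 247)^2 = 4·14322, i.e. γ^4 - 494γ^2 + 61009 - 57288 = 0, i.e. γ^4 - 494γ^2 + 3721 = 0. So γ is a root of x^4 - 494x^2 + 3721. This polynomial is irreducible over Q: it has no rational root (each ±√93 ± √154 is irrational), and any factorization into two quadratics over Q would force √(14322) ∈ Q (pairing opposite roots) or √93, √154 ∈ Q (other pairings), all impossible. Hence [Q(γ):Q] = 4 = [Q(√93, √154):Q], so Q(γ) = Q(√93, √154).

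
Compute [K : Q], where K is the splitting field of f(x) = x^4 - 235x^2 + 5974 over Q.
[K : Q] = 4

Solving the quadratic in x^2: x^2 = (235 ± √(235^2 - 4·5974))/2 = (235 ± √31329)/2 = (235 ± 177)/2, giving x^2 = 29 or x^2 = 206. So f(x) = (x^2 - 29)(x^2 - 206) and the roots of f are ±√29, ±√206. Hence the splitting field is K = Q(√29, √206). Since 29 and 206 are distinct squarefree integers > 1, their product 5974 is not a perfect square, so √206 ∉ Q(√29). By the tower law [K:Q] = [Q(√29,√206):Q(√29)] · [Q(√29):Q] = 2 · 2 = 4.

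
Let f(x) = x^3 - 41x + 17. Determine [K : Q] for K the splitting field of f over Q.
[K : Q] = 6

By the rational root test, any rational root of the monic integer polynomial f(x) = x^3 - 41x + 17 must be an integer dividing the constant term 17, i.e. one of ±{1, 17}. Evaluating: f(1) = -23, f(-1) = 57, f(17) = 4233, f(-17) = -4199; none is 0, so f has no rational root and is therefore irreducible over Q (a cubic with no linear factor over a field is irreducible). For an irreducible cubic, the Galois group is A_3 or S_3 according as the discriminant disc(f) = -4a^3 - 27b^2 = -4·(-41)^3 - 27·(17)^2 = 267881 is or is not a square in Q. Here disc(f) = 267881 is not a perfect square in Q, so the Galois group of f over Q is not contained in A_3 and must be all of S_3. The splitting field has degree |S_3| = 6 over Q, so [K : Q] = 6.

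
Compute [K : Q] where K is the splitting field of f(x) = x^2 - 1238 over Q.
[K : Q] = 2

f(x) = x^2 - 1238 factors as (x - √1238)(x + √1238). The splitting field is K = Q(√1238). Since 1238 is squarefree and > 1, it is not a perfect square, so x^2 - 1238 is irreducible over Q and [Q(√1238) : Q] = 2. Hence [K : Q] = 2.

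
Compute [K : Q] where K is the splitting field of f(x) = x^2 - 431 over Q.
[K : Q] = 2

f(x) = x^2 - 431 factors as (x - √431)(x + √431). The splitting field is K = Q(√431). Since 431 is squarefree and > 1, it is not a perfect square, so x^2 - 431 is irreducible over Q and [Q(√431) : Q] = 2. Hence [K : Q] = 2.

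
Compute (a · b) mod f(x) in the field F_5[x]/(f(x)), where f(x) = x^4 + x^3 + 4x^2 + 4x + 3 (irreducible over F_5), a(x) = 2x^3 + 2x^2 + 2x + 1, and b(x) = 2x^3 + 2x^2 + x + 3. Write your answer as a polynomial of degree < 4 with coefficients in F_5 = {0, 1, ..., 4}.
a · b ≡ 2x^3 + 2x^2 + 3 (mod f(x))

Multiply in F_5[x]: a(x)·b(x) = (2x^3 + 2x^2 + 2x + 1)·(2x^3 + 2x^2 + x + 3) = 4x^6 + 3x^5 + 4x^3 + 2x + 3. This has degree ≥ 4, so divide by f(x) over F_5: 4x^6 + 3x^5 + 4x^3 + 2x + 3 = (4x^2 + 4x)·(x^4 + x^3 + 4x^2 + 4x + 3) + (2x^3 + 2x^2 + 3). Hence a·b ≡ 2x^3 + 2x^2 + 3 (mod f). (F_5[x]/(f) is a field with 5^4 = 625 elements since f is irreducible of degree 4.)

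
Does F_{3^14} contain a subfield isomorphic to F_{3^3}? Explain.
No: F_{3^3} is not a subfield of F_{3^14}

F_{p^m} embeds in F_{p^n} iff m | n. Here 3 ∤ 14 (since 14 = 4·3 + 2 with remainder 2 ≠ 0), so F_{3^3} is not a subfield of F_{3^14}. Equivalently: if it were, the tower law would give 3 = [F_{3^3}:F_3] dividing [F_{3^14}:F_3] = 14, contradiction.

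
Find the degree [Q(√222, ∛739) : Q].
[Q(√222, ∛739) : Q] = 6

Let L = Q(√222, ∛739). Since Q(√222) ⊂ L and [Q(√222):Q] = 2, the tower law gives 2 | [L:Q]. Likewise Q(∛739) ⊂ L with [Q(∛739):Q] = 3 (because 739 is not a perfect cube), so 3 | [L:Q]. As gcd(2,3) = 1, [L:Q] is divisible by 6. Conversely L is generated over Q by √222 and ∛739, so [L:Q] ≤ 2·3 = 6. Therefore [Q(√222, ∛739) : Q] = 6.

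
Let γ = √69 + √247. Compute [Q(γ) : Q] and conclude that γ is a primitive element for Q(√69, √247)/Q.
[Q(γ) : Q] = 4 (equivalently, Q(γ) = Q(√69, √247))

Obviously Q(γ) ⊆ Q(√69, √247), and [Q(√69, √247):Q] = 4 (since 69, 247 are distinct squarefree integers > 1 with 17043 not a perfect square). To show equality we compute the minimal polynomial of γ. From γ = √69 + √247: γ^2 = 69 + 2√(17043) + 247 = 316 + 2√(17043), so γ^2 - 316 = 2√(17043); squaring, (γ^2 - 316)^2 = 4·17043, i.e. γ^4 - 632γ^2 + 99856 - 68172 = 0, i.e. γ^4 - 632γ^2 + 31684 = 0. So γ is a root of x^4 - 632x^2 + 31684. This polynomial is irreducible over Q: it has no rational root (each ±√69 ± √247 is irrational), and any factorization into two quadratics over Q would force √(17043) ∈ Q (pairing opposite roots) or √69, √247 ∈ Q (other pairings), all impossible. Hence [Q(γ):Q] = 4 = [Q(√69, √247):Q], so Q(γ) = Q(√69, √247).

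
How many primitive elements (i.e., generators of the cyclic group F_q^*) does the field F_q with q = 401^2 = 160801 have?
There are φ(160800) = 42240 primitive elements

F_q^* is cyclic of order q - 1 = 160800. A cyclic group of order m has exactly φ(m) generators. Here m = 160800 = 2^5 · 3 · 5^2 · 67, so the number of primitive elements is φ(160800) = 42240.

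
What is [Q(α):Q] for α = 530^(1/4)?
[Q(α):Q] = 4

α is a root of x^4 - 530. By Eisenstein's criterion at the prime p = 2 (which divides the constant term 530 but p^2 = 4 does not, since 530 is squarefree), x^4 - 530 is irreducible over Q. Hence [Q(α):Q] = 4.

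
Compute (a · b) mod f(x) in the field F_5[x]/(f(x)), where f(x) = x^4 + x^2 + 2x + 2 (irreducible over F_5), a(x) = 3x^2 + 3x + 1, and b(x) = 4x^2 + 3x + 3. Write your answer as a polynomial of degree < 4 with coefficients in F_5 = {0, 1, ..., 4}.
a · b ≡ x^3 + 3x + 4 (mod f(x))

Multiply in F_5[x]: a(x)·b(x) = (3x^2 + 3x + 1)·(4x^2 + 3x + 3) = 2x^4 + x^3 + 2x^2 + 2x + 3. This has degree ≥ 4, so divide by f(x) over F_5: 2x^4 + x^3 + 2x^2 + 2x + 3 = (2)·(x^4 + x^2 + 2x + 2) + (x^3 + 3x + 4). Hence a·b ≡ x^3 + 3x + 4 (mod f). (F_5[x]/(f) is a field with 5^4 = 625 elements since f is irreducible of degree 4.)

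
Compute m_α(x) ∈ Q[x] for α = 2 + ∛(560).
m_α(x) = x^3 - 6x^2 + 12x - 568

Set β = α - 2 = ∛(560), so β^3 = 560. Then (α - 2)^3 - 560 = 0, i.e. α is a root of g(x) = (x - 2)^3 - 560 = x^3 - 6x^2 + 12x - 568. Since g(x) = h(x - 2) where h(x) = x^3 - 560, and h is irreducible over Q (because 560 is not a perfect cube, so h has no rational root, and a monic cubic with no rational root is irreducible), g is also irreducible (irreducibility is preserved under the substitution x → x - 2). Hence m_α(x) = x^3 - 6x^2 + 12x - 568.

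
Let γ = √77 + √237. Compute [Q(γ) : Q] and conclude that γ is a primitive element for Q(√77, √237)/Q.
[Q(γ) : Q] = 4 (equivalently, Q(γ) = Q(√77, √237))

Obviously Q(γ) ⊆ Q(√77, √237), and [Q(√77, √237):Q] = 4 (since 77, 237 are distinct squarefree integers > 1 with 18249 not a perfect square). To show equality we compute the minimal polynomial of γ. From γ = √77 + √237: γ^2 = 77 + 2√(18249) + 237 = 314 + 2√(18249), so γ^2 - 314 = 2√(18249); squaring, (γ^2 - 314)^2 = 4·18249, i.e. γ^4 - 628γ^2 + 98596 - 72996 = 0, i.e. γ^4 - 628γ^2 + 25600 = 0. So γ is a root of x^4 - 628x^2 + 25600. This polynomial is irreducible over Q: it has no rational root (each ±√77 ± √237 is irrational), and any factorization into two quadratics over Q would force √(18249) ∈ Q (pairing opposite roots) or √77, √237 ∈ Q (other pairings), all impossible. Hence [Q(γ):Q] = 4 = [Q(√77, √237):Q], so Q(γ) = Q(√77, √237).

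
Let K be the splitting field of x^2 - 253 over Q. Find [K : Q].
[K : Q] = 2

f(x) = x^2 - 253 factors as (x - √253)(x + √253). The splitting field is K = Q(√253). Since 253 is squarefree and > 1, it is not a perfect square, so x^2 - 253 is irreducible over Q and [Q(√253) : Q] = 2. Hence [K : Q] = 2.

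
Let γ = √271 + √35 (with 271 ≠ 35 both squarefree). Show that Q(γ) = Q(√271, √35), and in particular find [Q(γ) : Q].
[Q(γ) : Q] = 4 (equivalently, Q(γ) = Q(√271, √35))

Obviously Q(γ) ⊆ Q(√271, √35), and [Q(√271, √35):Q] = 4 (since 271, 35 are distinct squarefree integers > 1 with 9485 not a perfect square). To show equality we compute the minimal polynomial of γ. From γ = √271 + √35: γ^2 = 271 + 2√(9485) + 35 = 306 + 2√(9485), so γ^2 - 306 = 2√(9485); squaring, (γ^2 - 306)^2 = 4·9485, i.e. γ^4 - 612γ^2 + 93636 - 37940 = 0, i.e. γ^4 - 612γ^2 + 55696 = 0. So γ is a root of x^4 - 612x^2 + 55696. This polynomial is irreducible over Q: it has no rational root (each ±√271 ± √35 is irrational), and any factorization into two quadratics over Q would force √(9485) ∈ Q (pairing opposite roots) or √271, √35 ∈ Q (other pairings), all impossible. Hence [Q(γ):Q] = 4 = [Q(√271, √35):Q], so Q(γ) = Q(√271, √35).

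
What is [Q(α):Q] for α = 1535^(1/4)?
[Q(α):Q] = 4

α is a root of x^4 - 1535. By Eisenstein's criterion at the prime p = 5 (which divides the constant term 1535 but p^2 = 25 does not, since 1535 is squarefree), x^4 - 1535 is irreducible over Q. Hence [Q(α):Q] = 4.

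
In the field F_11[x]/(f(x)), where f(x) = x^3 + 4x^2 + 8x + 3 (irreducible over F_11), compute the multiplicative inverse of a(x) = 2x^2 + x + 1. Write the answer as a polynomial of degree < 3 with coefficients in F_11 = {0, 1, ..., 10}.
a(x)^(-1) ≡ 2x^2 + 9x + 2 (mod f(x))

Since f is irreducible over F_11, F_11[x]/(f) is a field and a(x) ≠ 0 has an inverse. Apply the extended Euclidean algorithm to f(x) and a(x) in F_11[x]: f(x) = (6x + 10)·a(x) + (3x + 4);  a(x) = (8x + 8)·(3x + 4) + (2). The last nonzero remainder is the constant 2 = gcd(f, a) in F_11. Back-substituting through the division chain expresses 2 = s(x)·a(x) + t(x)·f(x) with s(x) ≡ 4x^2 + 7x + 4 (mod f), so (4x^2 + 7x + 4)·a(x) ≡ 2 (mod f). Multiplying by 2^(-1) ≡ 6 in F_11 gives a(x)^(-1) ≡ 6·(4x^2 + 7x + 4) ≡ 2x^2 + 9x + 2 (mod f). Check: (2x^2 + x + 1)·(2x^2 + 9x + 2) = 4x^4 + 9x^3 + 4x^2 + 2 ≡ 1 (mod x^3 + 4x^2 + 8x + 3).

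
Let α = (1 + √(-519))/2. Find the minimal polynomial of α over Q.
m_α(x) = x^2 - x + 130

From 2α - 1 = √(-519), squaring gives (2α - 1)^2 = -519, i.e. 4α^2 - 4α + 1 = -519, so α^2 - α + (1 + 519)/4 = 0. Since -519 ≡ 1 (mod 4), (1 + 519)/4 = 130 ∈ Z. The polynomial x^2 - x + 130 has discriminant 1 - 4·(130) = -519, which is not a perfect square in Q (d = -519 is squarefree and ≠ 1), so x^2 - x + 130 is irreducible over Q. It is the minimal polynomial of α.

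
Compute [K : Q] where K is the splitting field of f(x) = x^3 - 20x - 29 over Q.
[K : Q] = 6

By the rational root test, any rational root of the monic integer polynomial f(x) = x^3 - 20x - 29 must be an integer dividing the constant term -29, i.e. one of ±{1, 29}. Evaluating: f(1) = -48, f(-1) = -10, f(29) = 23780, f(-29) = -23838; none is 0, so f has no rational root and is therefore irreducible over Q (a cubic with no linear factor over a field is irreducible). For an irreducible cubic, the Galois group is A_3 or S_3 according as the discriminant disc(f) = -4a^3 - 27b^2 = -4·(-20)^3 - 27·(-29)^2 = 9293 is or is not a square in Q. Here disc(f) = 9293 is not a perfect square in Q, so the Galois group of f over Q is not contained in A_3 and must be all of S_3. The splitting field has degree |S_3| = 6 over Q, so [K : Q] = 6.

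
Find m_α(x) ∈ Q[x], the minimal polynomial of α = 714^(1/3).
m_α(x) = x^3 - 714

α satisfies α^3 = 714, so x^3 - 714 annihilates α. By the rational root test, a rational root p/q (in lowest terms) of x^3 - 714 would satisfy p^3 = 714 q^3, forcing q = 1 and p^3 = 714; but 714 is not a perfect cube, contradiction. A monic cubic over Q with no rational root is irreducible (any nontrivial factorization would include a linear factor). Hence x^3 - 714 is the minimal polynomial of α, and in particular [Q(α):Q] = 3.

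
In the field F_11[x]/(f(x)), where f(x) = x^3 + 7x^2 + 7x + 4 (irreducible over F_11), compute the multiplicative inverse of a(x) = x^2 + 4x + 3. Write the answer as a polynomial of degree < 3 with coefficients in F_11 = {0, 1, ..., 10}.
a(x)^(-1) ≡ 7x^2 + 2x + 8 (mod f(x))

Since f is irreducible over F_11, F_11[x]/(f) is a field and a(x) ≠ 0 has an inverse. Apply the extended Euclidean algorithm to f(x) and a(x) in F_11[x]: f(x) = (x + 3)·a(x) + (3x + 6);  a(x) = (4x + 8)·(3x + 6) + (10). The last nonzero remainder is the constant 10 = gcd(f, a) in F_11. Back-substituting through the division chain expresses 10 = s(x)·a(x) + t(x)·f(x) with s(x) ≡ 4x^2 + 9x + 3 (mod f), so (4x^2 + 9x + 3)·a(x) ≡ 10 (mod f). Multiplying by 10^(-1) ≡ 10 in F_11 gives a(x)^(-1) ≡ 10·(4x^2 + 9x + 3) ≡ 7x^2 + 2x + 8 (mod f). Check: (x^2 + 4x + 3)·(7x^2 + 2x + 8) = 7x^4 + 8x^3 + 4x^2 + 5x + 2 ≡ 1 (mod x^3 + 7x^2 + 7x + 4).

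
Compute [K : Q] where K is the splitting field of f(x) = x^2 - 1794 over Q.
[K : Q] = 2

f(x) = x^2 - 1794 factors as (x - √1794)(x + √1794). The splitting field is K = Q(√1794). Since 1794 is squarefree and > 1, it is not a perfect square, so x^2 - 1794 is irreducible over Q and [Q(√1794) : Q] = 2. Hence [K : Q] = 2.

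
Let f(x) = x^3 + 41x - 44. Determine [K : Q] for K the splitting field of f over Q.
[K : Q] = 6

By the rational root test, any rational root of the monic integer polynomial f(x) = x^3 + 41x - 44 must be an integer dividing the constant term -44, i.e. one of ±{1, 2, 4, 11, 22, 44}. Evaluating: f(1) = -2, f(-1) = -86, f(2) = 46, f(-2) = -134, f(4) = 184, f(-4) = -272, f(11) = 1738, f(-11) = -1826, f(22) = 11506, f(-22) = -11594, f(44) = 86944, f(-44) = -87032; none is 0, so f has no rational root and is therefore irreducible over Q (a cubic with no linear factor over a field is irreducible). For an irreducible cubic, the Galois group is A_3 or S_3 according as the discriminant disc(f) = -4a^3 - 27b^2 = -4·(41)^3 - 27·(-44)^2 = -327956 is or is not a square in Q. Here disc(f) = -327956 is not a perfect square in Q, so the Galois group of f over Q is not contained in A_3 and must be all of S_3. The splitting field has degree |S_3| = 6 over Q, so [K : Q] = 6.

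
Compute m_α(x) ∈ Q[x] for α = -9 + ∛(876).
m_α(x) = x^3 + 27x^2 + 243x - 147

Set β = α + 9 = ∛(876), so β^3 = 876. Then (α + 9)^3 - 876 = 0, i.e. α is a root of g(x) = (x + 9)^3 - 876 = x^3 + 27x^2 + 243x - 147. Since g(x) = h(x + 9) where h(x) = x^3 - 876, and h is irreducible over Q (because 876 is not a perfect cube, so h has no rational root, and a monic cubic with no rational root is irreducible), g is also irreducible (irreducibility is preserved under the substitution x → x + 9). Hence m_α(x) = x^3 + 27x^2 + 243x - 147.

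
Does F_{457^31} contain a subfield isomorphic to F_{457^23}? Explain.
No: F_{457^23} is not a subfield of F_{457^31}

F_{p^m} embeds in F_{p^n} iff m | n. Here 23 ∤ 31 (since 31 = 1·23 + 8 with remainder 8 ≠ 0), so F_{457^23} is not a subfield of F_{457^31}. Equivalently: if it were, the tower law would give 23 = [F_{457^23}:F_457] dividing [F_{457^31}:F_457] = 31, contradiction.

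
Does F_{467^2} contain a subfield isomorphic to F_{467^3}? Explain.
No: F_{467^3} is not a subfield of F_{467^2}

F_{p^m} embeds in F_{p^n} iff m | n. Here 3 ∤ 2 (since 2 = 0·3 + 2 with remainder 2 ≠ 0), so F_{467^3} is not a subfield of F_{467^2}. Equivalently: if it were, the tower law would give 3 = [F_{467^3}:F_467] dividing [F_{467^2}:F_467] = 2, contradiction.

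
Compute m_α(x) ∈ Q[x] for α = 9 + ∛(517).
m_α(x) = x^3 - 27x^2 + 243x - 1246

Set β = α - 9 = ∛(517), so β^3 = 517. Then (α - 9)^3 - 517 = 0, i.e. α is a root of g(x) = (x - 9)^3 - 517 = x^3 - 27x^2 + 243x - 1246. Since g(x) = h(x - 9) where h(x) = x^3 - 517, and h is irreducible over Q (because 517 is not a perfect cube, so h has no rational root, and a monic cubic with no rational root is irreducible), g is also irreducible (irreducibility is preserved under the substitution x → x - 9). Hence m_α(x) = x^3 - 27x^2 + 243x - 1246.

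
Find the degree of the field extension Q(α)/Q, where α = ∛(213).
[Q(α):Q] = 3

The minimal polynomial of α is x^3 - 213, irreducible over Q since 213 is not a perfect cube (so x^3 - 213 has no rational root). Hence [Q(α):Q] = deg(m_α) = 3.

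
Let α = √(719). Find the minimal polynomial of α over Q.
m_α(x) = x^2 - 719

α satisfies α^2 - 719 = 0, so x^2 - 719 annihilates α. Since d = 719 is squarefree and ≠ 1, it is not a perfect square in Q, so x^2 - 719 has no rational root and is therefore irreducible over Q (a degree-2 polynomial over a field is irreducible iff it has no root). Hence m_α(x) = x^2 - 719.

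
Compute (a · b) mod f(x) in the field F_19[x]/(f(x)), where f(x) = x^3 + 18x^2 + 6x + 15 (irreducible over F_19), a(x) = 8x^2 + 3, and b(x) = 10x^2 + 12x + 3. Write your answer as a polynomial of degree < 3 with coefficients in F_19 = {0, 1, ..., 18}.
a · b ≡ 16x^2 + 3x + 10 (mod f(x))

Multiply in F_19[x]: a(x)·b(x) = (8x^2 + 3)·(10x^2 + 12x + 3) = 4x^4 + x^3 + 16x^2 + 17x + 9. This has degree ≥ 3, so divide by f(x) over F_19: 4x^4 + x^3 + 16x^2 + 17x + 9 = (4x + 5)·(x^3 + 18x^2 + 6x + 15) + (16x^2 + 3x + 10). Hence a·b ≡ 16x^2 + 3x + 10 (mod f). (F_19[x]/(f) is a field with 19^3 = 6859 elements since f is irreducible of degree 3.)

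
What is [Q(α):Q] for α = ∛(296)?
[Q(α):Q] = 3

The minimal polynomial of α is x^3 - 296, irreducible over Q since 296 is not a perfect cube (so x^3 - 296 has no rational root). Hence [Q(α):Q] = deg(m_α) = 3.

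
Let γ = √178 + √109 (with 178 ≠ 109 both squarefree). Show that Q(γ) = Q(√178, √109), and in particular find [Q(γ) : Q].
[Q(γ) : Q] = 4 (equivalently, Q(γ) = Q(√178, √109))

Obviously Q(γ) ⊆ Q(√178, √109), and [Q(√178, √109):Q] = 4 (since 178, 109 are distinct squarefree integers > 1 with 19402 not a perfect square). To show equality we compute the minimal polynomial of γ. From γ = √178 + √109: γ^2 = 178 + 2√(19402) + 109 = 287 + 2√(19402), so γ^2 - 287 = 2√(19402); squaring, (γ^2 - 287)^2 = 4·19402, i.e. γ^4 - 574γ^2 + 82369 - 77608 = 0, i.e. γ^4 - 574γ^2 + 4761 = 0. So γ is a root of x^4 - 574x^2 + 4761. This polynomial is irreducible over Q: it has no rational root (each ±√178 ± √109 is irrational), and any factorization into two quadratics over Q would force √(19402) ∈ Q (pairing opposite roots) or √178, √109 ∈ Q (other pairings), all impossible. Hence [Q(γ):Q] = 4 = [Q(√178, √109):Q], so Q(γ) = Q(√178, √109).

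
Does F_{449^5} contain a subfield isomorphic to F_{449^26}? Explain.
No: F_{449^26} is not a subfield of F_{449^5}

F_{p^m} embeds in F_{p^n} iff m | n. Here 26 ∤ 5 (since 5 = 0·26 + 5 with remainder 5 ≠ 0), so F_{449^26} is not a subfield of F_{449^5}. Equivalently: if it were, the tower law would give 26 = [F_{449^26}:F_449] dividing [F_{449^5}:F_449] = 5, contradiction.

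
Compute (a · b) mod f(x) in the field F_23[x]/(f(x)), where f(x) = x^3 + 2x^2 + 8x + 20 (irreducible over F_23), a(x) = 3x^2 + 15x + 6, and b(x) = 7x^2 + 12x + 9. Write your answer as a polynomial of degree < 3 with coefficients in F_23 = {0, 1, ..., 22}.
a · b ≡ 21x^2 + 7x + 6 (mod f(x))

Multiply in F_23[x]: a(x)·b(x) = (3x^2 + 15x + 6)·(7x^2 + 12x + 9) = 21x^4 + 3x^3 + 19x^2 + 8. This has degree ≥ 3, so divide by f(x) over F_23: 21x^4 + 3x^3 + 19x^2 + 8 = (21x + 7)·(x^3 + 2x^2 + 8x + 20) + (21x^2 + 7x + 6). Hence a·b ≡ 21x^2 + 7x + 6 (mod f). (F_23[x]/(f) is a field with 23^3 = 12167 elements since f is irreducible of degree 3.)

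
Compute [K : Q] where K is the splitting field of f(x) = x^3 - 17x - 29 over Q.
[K : Q] = 6

By the rational root test, any rational root of the monic integer polynomial f(x) = x^3 - 17x - 29 must be an integer dividing the constant term -29, i.e. one of ±{1, 29}. Evaluating: f(1) = -45, f(-1) = -13, f(29) = 23867, f(-29) = -23925; none is 0, so f has no rational root and is therefore irreducible over Q (a cubic with no linear factor over a field is irreducible). For an irreducible cubic, the Galois group is A_3 or S_3 according as the discriminant disc(f) = -4a^3 - 27b^2 = -4·(-17)^3 - 27·(-29)^2 = -3055 is or is not a square in Q. Here disc(f) = -3055 is not a perfect square in Q, so the Galois group of f over Q is not contained in A_3 and must be all of S_3. The splitting field has degree |S_3| = 6 over Q, so [K : Q] = 6.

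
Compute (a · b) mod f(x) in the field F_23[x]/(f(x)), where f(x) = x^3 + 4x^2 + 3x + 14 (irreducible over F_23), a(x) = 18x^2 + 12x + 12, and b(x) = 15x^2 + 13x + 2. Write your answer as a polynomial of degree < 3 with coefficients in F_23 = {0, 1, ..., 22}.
a · b ≡ 18x^2 + 8x + 10 (mod f(x))

Multiply in F_23[x]: a(x)·b(x) = (18x^2 + 12x + 12)·(15x^2 + 13x + 2) = 17x^4 + 4x^2 + 19x + 1. This has degree ≥ 3, so divide by f(x) over F_23: 17x^4 + 4x^2 + 19x + 1 = (17x + 1)·(x^3 + 4x^2 + 3x + 14) + (18x^2 + 8x + 10). Hence a·b ≡ 18x^2 + 8x + 10 (mod f). (F_23[x]/(f) is a field with 23^3 = 12167 elements since f is irreducible of degree 3.)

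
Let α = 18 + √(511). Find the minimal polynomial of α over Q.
m_α(x) = x^2 - 36x - 187

From α - 18 = √(511), squaring gives (α - 18)^2 = 511, i.e. α^2 - 36α + 324 = 511, so α^2 - 36α - 187 = 0. The discriminant of x^2 - 36x - 187 is (-36)^2 - 4·(-187) = 1296 + 748 = 2044, and 4·(511) is not a perfect square in Q since 511 is squarefree and ≠ 1. Hence x^2 - 36x - 187 is irreducible over Q and is the minimal polynomial of α.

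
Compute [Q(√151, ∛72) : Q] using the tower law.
[Q(√151, ∛72) : Q] = 6

Let L = Q(√151, ∛72). Since Q(√151) ⊂ L and [Q(√151):Q] = 2, the tower law gives 2 | [L:Q]. Likewise Q(∛72) ⊂ L with [Q(∛72):Q] = 3 (because 72 is not a perfect cube), so 3 | [L:Q]. As gcd(2,3) = 1, [L:Q] is divisible by 6. Conversely L is generated over Q by √151 and ∛72, so [L:Q] ≤ 2·3 = 6. Therefore [Q(√151, ∛72) : Q] = 6.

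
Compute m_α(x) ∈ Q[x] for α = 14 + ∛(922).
m_α(x) = x^3 - 42x^2 + 588x - 3666

Set β = α - 14 = ∛(922), so β^3 = 922. Then (α - 14)^3 - 922 = 0, i.e. α is a root of g(x) = (x - 14)^3 - 922 = x^3 - 42x^2 + 588x - 3666. Since g(x) = h(x - 14) where h(x) = x^3 - 922, and h is irreducible over Q (because 922 is not a perfect cube, so h has no rational root, and a monic cubic with no rational root is irreducible), g is also irreducible (irreducibility is preserved under the substitution x → x - 14). Hence m_α(x) = x^3 - 42x^2 + 588x - 3666.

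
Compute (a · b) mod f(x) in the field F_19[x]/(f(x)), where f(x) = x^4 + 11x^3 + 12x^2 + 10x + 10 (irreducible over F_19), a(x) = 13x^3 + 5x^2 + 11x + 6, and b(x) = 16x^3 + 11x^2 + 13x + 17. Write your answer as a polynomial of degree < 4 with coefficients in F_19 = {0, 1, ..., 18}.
a · b ≡ 17x^3 + 6x^2 + 13x + 5 (mod f(x))

Multiply in F_19[x]: a(x)·b(x) = (13x^3 + 5x^2 + 11x + 6)·(16x^3 + 11x^2 + 13x + 17) = 18x^6 + 14x^5 + x^4 + 9x^3 + 9x^2 + 18x + 7. This has degree ≥ 4, so divide by f(x) over F_19: 18x^6 + 14x^5 + x^4 + 9x^3 + 9x^2 + 18x + 7 = (18x^2 + 6x + 4)·(x^4 + 11x^3 + 12x^2 + 10x + 10) + (17x^3 + 6x^2 + 13x + 5). Hence a·b ≡ 17x^3 + 6x^2 + 13x + 5 (mod f). (F_19[x]/(f) is a field with 19^4 = 130321 elements since f is irreducible of degree 4.)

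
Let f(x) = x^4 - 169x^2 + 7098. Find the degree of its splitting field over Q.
[K : Q] = 4

Solving the quadratic in x^2: x^2 = (169 ± √(169^2 - 4·7098))/2 = (169 ± √169)/2 = (169 ± 13)/2, giving x^2 = 78 or x^2 = 91. So f(x) = (x^2 - 78)(x^2 - 91) and the roots of f are ±√78, ±√91. Hence the splitting field is K = Q(√78, √91). Since 78 and 91 are distinct squarefree integers > 1, their product 7098 is not a perfect square, so √91 ∉ Q(√78). By the tower law [K:Q] = [Q(√78,√91):Q(√78)] · [Q(√78):Q] = 2 · 2 = 4.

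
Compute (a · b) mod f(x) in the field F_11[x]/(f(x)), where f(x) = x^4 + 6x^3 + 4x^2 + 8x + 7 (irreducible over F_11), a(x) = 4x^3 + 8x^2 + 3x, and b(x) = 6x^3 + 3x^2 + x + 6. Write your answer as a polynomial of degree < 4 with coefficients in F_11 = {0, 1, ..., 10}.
a · b ≡ 2x^3 + 4x^2 + 10x + 1 (mod f(x))

Multiply in F_11[x]: a(x)·b(x) = (4x^3 + 8x^2 + 3x)·(6x^3 + 3x^2 + x + 6) = 2x^6 + 5x^5 + 2x^4 + 8x^3 + 7x^2 + 7x. This has degree ≥ 4, so divide by f(x) over F_11: 2x^6 + 5x^5 + 2x^4 + 8x^3 + 7x^2 + 7x = (2x^2 + 4x + 3)·(x^4 + 6x^3 + 4x^2 + 8x + 7) + (2x^3 + 4x^2 + 10x + 1). Hence a·b ≡ 2x^3 + 4x^2 + 10x + 1 (mod f). (F_11[x]/(f) is a field with 11^4 = 14641 elements since f is irreducible of degree 4.)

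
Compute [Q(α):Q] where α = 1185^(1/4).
[Q(α):Q] = 4

α is a root of x^4 - 1185. By Eisenstein's criterion at the prime p = 3 (which divides the constant term 1185 but p^2 = 9 does not, since 1185 is squarefree), x^4 - 1185 is irreducible over Q. Hence [Q(α):Q] = 4.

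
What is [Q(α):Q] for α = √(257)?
[Q(α):Q] = 2

[Q(α):Q] equals the degree of the minimal polynomial of α. Here α^2 = 257 and x^2 - 257 is irreducible (d = 257 is squarefree, ≠ 1, hence not a square), so deg(m_α) = 2. Thus [Q(α):Q] = 2.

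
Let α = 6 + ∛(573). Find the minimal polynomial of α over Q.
m_α(x) = x^3 - 18x^2 + 108x - 789

Set β = α - 6 = ∛(573), so β^3 = 573. Then (α - 6)^3 - 573 = 0, i.e. α is a root of g(x) = (x - 6)^3 - 573 = x^3 - 18x^2 + 108x - 789. Since g(x) = h(x - 6) where h(x) = x^3 - 573, and h is irreducible over Q (because 573 is not a perfect cube, so h has no rational root, and a monic cubic with no rational root is irreducible), g is also irreducible (irreducibility is preserved under the substitution x → x - 6). Hence m_α(x) = x^3 - 18x^2 + 108x - 789.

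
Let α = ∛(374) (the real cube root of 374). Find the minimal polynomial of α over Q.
m_α(x) = x^3 - 374

α satisfies α^3 = 374, so x^3 - 374 annihilates α. By the rational root test, a rational root p/q (in lowest terms) of x^3 - 374 would satisfy p^3 = 374 q^3, forcing q = 1 and p^3 = 374; but 374 is not a perfect cube, contradiction. A monic cubic over Q with no rational root is irreducible (any nontrivial factorization would include a linear factor). Hence x^3 - 374 is the minimal polynomial of α, and in particular [Q(α):Q] = 3.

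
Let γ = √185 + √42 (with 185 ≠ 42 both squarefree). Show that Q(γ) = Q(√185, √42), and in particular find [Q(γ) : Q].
[Q(γ) : Q] = 4 (equivalently, Q(γ) = Q(√185, √42))

Obviously Q(γ) ⊆ Q(√185, √42), and [Q(√185, √42):Q] = 4 (since 185, 42 are distinct squarefree integers > 1 with 7770 not a perfect square). To show equality we compute the minimal polynomial of γ. From γ = √185 + √42: γ^2 = 185 + 2√(7770) + 42 = 227 + 2√(7770), so γ^2 - 227 = 2√(7770); squaring, (γ^2 - 227)^2 = 4·7770, i.e. γ^4 - 454γ^2 + 51529 - 31080 = 0, i.e. γ^4 - 454γ^2 + 20449 = 0. So γ is a root of x^4 - 454x^2 + 20449. This polynomial is irreducible over Q: it has no rational root (each ±√185 ± √42 is irrational), and any factorization into two quadratics over Q would force √(7770) ∈ Q (pairing opposite roots) or √185, √42 ∈ Q (other pairings), all impossible. Hence [Q(γ):Q] = 4 = [Q(√185, √42):Q], so Q(γ) = Q(√185, √42).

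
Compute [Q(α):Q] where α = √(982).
[Q(α):Q] = 2

[Q(α):Q] equals the degree of the minimal polynomial of α. Here α^2 = 982 and x^2 - 982 is irreducible (d = 982 is squarefree, ≠ 1, hence not a square), so deg(m_α) = 2. Thus [Q(α):Q] = 2.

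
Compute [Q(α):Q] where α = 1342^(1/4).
[Q(α):Q] = 4

α is a root of x^4 - 1342. By Eisenstein's criterion at the prime p = 2 (which divides the constant term 1342 but p^2 = 4 does not, since 1342 is squarefree), x^4 - 1342 is irreducible over Q. Hence [Q(α):Q] = 4.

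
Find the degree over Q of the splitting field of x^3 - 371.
[K : Q] = 6

The roots of x^3 - 371 are ∛371, ω∛371, ω^2∛371 where ω = e^(2πi/3) is a primitive cube root of unity, so K = Q(∛371, ω). Now [Q(∛371):Q] = 3 (since 371 is not a perfect cube, x^3 - 371 is irreducible) and [Q(ω):Q] = 2. Both 2 and 3 divide [K:Q], and [K:Q] ≤ 3·2 = 6, so [K:Q] = 6. (Equivalently: Q(∛371) ⊂ R but ω ∉ R, so [K : Q(∛371)] = 2.)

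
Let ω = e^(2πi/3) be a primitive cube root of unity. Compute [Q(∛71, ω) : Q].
[Q(∛71, ω) : Q] = 6

[Q(∛71):Q] = 3 (min poly x^3 - 71, irreducible since 71 is not a perfect cube). [Q(ω):Q] = 2 (min poly x^2 + x + 1). Since Q(∛71) ⊂ R and ω ∉ R, we have ω ∉ Q(∛71), so x^2 + x + 1 remains irreducible over Q(∛71) and [Q(∛71, ω) : Q(∛71)] = 2. By the tower law, [Q(∛71, ω) : Q] = 3 · 2 = 6. (In fact Q(∛71, ω) is the splitting field of x^3 - 71 over Q.)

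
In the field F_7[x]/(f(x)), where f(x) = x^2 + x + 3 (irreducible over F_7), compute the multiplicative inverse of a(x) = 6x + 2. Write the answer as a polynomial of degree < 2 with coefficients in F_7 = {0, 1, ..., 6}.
a(x)^(-1) ≡ 4x + 5 (mod f(x))

Since f is irreducible over F_7, F_7[x]/(f) is a field and a(x) ≠ 0 has an inverse. Apply the extended Euclidean algorithm to f(x) and a(x) in F_7[x]: f(x) = (6x + 4)·a(x) + (2). The last nonzero remainder is the constant 2 = gcd(f, a) in F_7. Back-substituting through the division chain expresses 2 = s(x)·a(x) + t(x)·f(x) with s(x) ≡ x + 3 (mod f), so (x + 3)·a(x) ≡ 2 (mod f). Multiplying by 2^(-1) ≡ 4 in F_7 gives a(x)^(-1) ≡ 4·(x + 3) ≡ 4x + 5 (mod f). Check: (6x + 2)·(4x + 5) = 3x^2 + 3x + 3 ≡ 1 (mod x^2 + x + 3).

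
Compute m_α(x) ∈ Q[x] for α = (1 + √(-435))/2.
m_α(x) = x^2 - x + 109

From 2α - 1 = √(-435), squaring gives (2α - 1)^2 = -435, i.e. 4α^2 - 4α + 1 = -435, so α^2 - α + (1 + 435)/4 = 0. Since -435 ≡ 1 (mod 4), (1 + 435)/4 = 109 ∈ Z. The polynomial x^2 - x + 109 has discriminant 1 - 4·(109) = -435, which is not a perfect square in Q (d = -435 is squarefree and ≠ 1), so x^2 - x + 109 is irreducible over Q. It is the minimal polynomial of α.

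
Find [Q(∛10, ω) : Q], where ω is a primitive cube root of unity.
[Q(∛10, ω) : Q] = 6

[Q(∛10):Q] = 3 (min poly x^3 - 10, irreducible since 10 is not a perfect cube). [Q(ω):Q] = 2 (min poly x^2 + x + 1). Since Q(∛10) ⊂ R and ω ∉ R, we have ω ∉ Q(∛10), so x^2 + x + 1 remains irreducible over Q(∛10) and [Q(∛10, ω) : Q(∛10)] = 2. By the tower law, [Q(∛10, ω) : Q] = 3 · 2 = 6. (In fact Q(∛10, ω) is the splitting field of x^3 - 10 over Q.)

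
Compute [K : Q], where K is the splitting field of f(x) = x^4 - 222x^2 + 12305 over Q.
[K : Q] = 4

Solving the quadratic in x^2: x^2 = (222 ± √(222^2 - 4·12305))/2 = (222 ± √64)/2 = (222 ± 8)/2, giving x^2 = 115 or x^2 = 107. So f(x) = (x^2 - 115)(x^2 - 107) and the roots of f are ±√115, ±√107. Hence the splitting field is K = Q(√115, √107). Since 115 and 107 are distinct squarefree integers > 1, their product 12305 is not a perfect square, so √107 ∉ Q(√115). By the tower law [K:Q] = [Q(√115,√107):Q(√115)] · [Q(√115):Q] = 2 · 2 = 4.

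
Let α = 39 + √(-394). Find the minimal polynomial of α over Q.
m_α(x) = x^2 - 78x + 1915

From α - 39 = √(-394), squaring gives (α - 39)^2 = -394, i.e. α^2 - 78α + 1521 = -394, so α^2 - 78α + 1915 = 0. The discriminant of x^2 - 78x + 1915 is (-78)^2 - 4·(1915) = 6084 - 7660 = -1576, and 4·(-394) is not a perfect square in Q since -394 is squarefree and ≠ 1. Hence x^2 - 78x + 1915 is irreducible over Q and is the minimal polynomial of α.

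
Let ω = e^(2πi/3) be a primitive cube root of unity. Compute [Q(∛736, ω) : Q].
[Q(∛736, ω) : Q] = 6

[Q(∛736):Q] = 3 (min poly x^3 - 736, irreducible since 736 is not a perfect cube). [Q(ω):Q] = 2 (min poly x^2 + x + 1). Since Q(∛736) ⊂ R and ω ∉ R, we have ω ∉ Q(∛736), so x^2 + x + 1 remains irreducible over Q(∛736) and [Q(∛736, ω) : Q(∛736)] = 2. By the tower law, [Q(∛736, ω) : Q] = 3 · 2 = 6. (In fact Q(∛736, ω) is the splitting field of x^3 - 736 over Q.)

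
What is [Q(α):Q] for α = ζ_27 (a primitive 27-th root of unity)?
[Q(α):Q] = 18

The minimal polynomial of ζ_27 over Q is the 27-th cyclotomic polynomial Φ_27(x), which is irreducible over Q and has degree φ(27) = 18. Hence [Q(α):Q] = φ(27) = 18.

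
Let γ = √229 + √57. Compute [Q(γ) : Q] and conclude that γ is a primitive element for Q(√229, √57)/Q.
[Q(γ) : Q] = 4 (equivalently, Q(γ) = Q(√229, √57))

Obviously Q(γ) ⊆ Q(√229, √57), and [Q(√229, √57):Q] = 4 (since 229, 57 are distinct squarefree integers > 1 with 13053 not a perfect square). To show equality we compute the minimal polynomial of γ. From γ = √229 + √57: γ^2 = 229 + 2√(13053) + 57 = 286 + 2√(13053), so γ^2 - 286 = 2√(13053); squaring, (γ^2 - 286)^2 = 4·13053, i.e. γ^4 - 572γ^2 + 81796 - 52212 = 0, i.e. γ^4 - 572γ^2 + 29584 = 0. So γ is a root of x^4 - 572x^2 + 29584. This polynomial is irreducible over Q: it has no rational root (each ±√229 ± √57 is irrational), and any factorization into two quadratics over Q would force √(13053) ∈ Q (pairing opposite roots) or √229, √57 ∈ Q (other pairings), all impossible. Hence [Q(γ):Q] = 4 = [Q(√229, √57):Q], so Q(γ) = Q(√229, √57).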